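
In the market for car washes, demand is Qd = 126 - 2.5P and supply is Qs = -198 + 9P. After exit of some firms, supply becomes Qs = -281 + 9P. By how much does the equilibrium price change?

ΔP = 166/23

Original equilibrium: P* = 648/23, Q* = 1278/23.
New equilibrium: 126 - 2.5P = -281 + 9P, so 407 = 11.5P and P' = 814/23; Q' = 126 − 2.5(814/23) = 863/23.
Change in price: 814/23 − 648/23 = 166/23.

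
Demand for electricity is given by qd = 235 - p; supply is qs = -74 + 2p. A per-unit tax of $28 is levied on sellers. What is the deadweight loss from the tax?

Deadweight loss = 784/3

Pre-tax equilibrium: p* = 103, q* = 132.
Tax on sellers shifts supply to qs = -74 + 2(p − 28) = -130 + 2p.
235 - p = -130 + 2p gives buyer price pb = 365/3; sellers receive ps = 365/3 − 28 = 281/3.
New quantity: q = 235 − 1(365/3) = 340/3.
DWL = ½ × 28 × (132 − 340/3) = 784/3.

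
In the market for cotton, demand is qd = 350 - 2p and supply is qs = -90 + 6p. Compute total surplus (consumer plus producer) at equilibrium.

Total surplus = 19200

Equilibrium: 350 - 2p = -90 + 6p gives p* = 55, q* = 240.
Demand choke price: p = 175; supply starts at p = 15.
CS = ½(175 − 55)(240) = 14400; PS = ½(55 − 15)(240) = 4800.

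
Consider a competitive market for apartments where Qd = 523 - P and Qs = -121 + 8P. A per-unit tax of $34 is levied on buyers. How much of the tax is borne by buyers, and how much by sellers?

Pre-tax equilibrium: P* = 644/9, Q* = 4063/9.
Tax on buyers shifts demand to Qd = 523 − 1(P + 34) = 489 - P.
489 - P = -121 + 8P gives seller price Ps = 610/9; buyers pay Pb = 610/9 + 34 = 916/9.
New quantity: Q = 523 − 1(916/9) = 3791/9.
Buyer burden = 916/9 − 644/9 = 272/9; seller burden = 644/9 − 610/9 = 34/9.

Buyers bear 272/9, sellers bear 34/9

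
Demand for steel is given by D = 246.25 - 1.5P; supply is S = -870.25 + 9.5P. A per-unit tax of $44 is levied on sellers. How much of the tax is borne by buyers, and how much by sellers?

Pre-tax equilibrium: P* = 101.5, Q* = 94.
Tax on sellers shifts supply to S = -870.25 + 9.5(P − 44) = -1288.25 + 9.5P.
246.25 - 1.5P = -1288.25 + 9.5P gives buyer price Pb = 139.5; sellers receive Ps = 139.5 − 44 = 95.5.
New quantity: Q = 246.25 − 1.5(139.5) = 37.
Buyer burden = 139.5 − 101.5 = 38; seller burden = 101.5 − 95.5 = 6.

Buyers bear $38, sellers bear $6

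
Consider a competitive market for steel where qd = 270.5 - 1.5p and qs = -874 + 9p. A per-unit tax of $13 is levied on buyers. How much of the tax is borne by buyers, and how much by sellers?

Pre-tax equilibrium: p* = 109, q* = 107.
Tax on buyers shifts demand to qd = 270.5 − 1.5(p + 13) = 251 - 1.5p.
251 - 1.5p = -874 + 9p gives seller price ps = 750/7; buyers pay pb = 750/7 + 13 = 841/7.
New quantity: q = 270.5 − 1.5(841/7) = 632/7.
Buyer burden = 841/7 − 109 = 78/7; seller burden = 109 − 750/7 = 13/7.

Buyers bear 78/7, sellers bear 13/7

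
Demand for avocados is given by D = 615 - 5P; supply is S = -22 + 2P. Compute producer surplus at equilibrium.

Producer surplus = 6400

Equilibrium: 615 - 5P = -22 + 2P gives P* = 91, Q* = 160.
Supply starts at P = 11 (where S = 0).
PS = ½(91 − 11)(160) = 6400.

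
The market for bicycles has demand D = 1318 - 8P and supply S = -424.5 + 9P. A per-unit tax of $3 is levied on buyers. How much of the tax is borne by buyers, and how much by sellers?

Buyers bear 27/17, sellers bear 24/17

Pre-tax equilibrium: P* = 102.5, Q* = 498.
Tax on buyers shifts demand to D = 1318 − 8(P + 3) = 1294 - 8P.
1294 - 8P = -424.5 + 9P gives seller price Ps = 3437/34; buyers pay Pb = 3437/34 + 3 = 3539/34.
New quantity: Q = 1318 − 8(3539/34) = 8250/17.
Buyer burden = 3539/34 − 102.5 = 27/17; seller burden = 102.5 − 3437/34 = 24/17.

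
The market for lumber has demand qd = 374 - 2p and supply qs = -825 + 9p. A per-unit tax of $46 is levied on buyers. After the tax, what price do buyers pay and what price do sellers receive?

Buyers pay 1613/11, sellers receive 1107/11

Pre-tax equilibrium: p* = 109, q* = 156.
Tax on buyers shifts demand to qd = 374 − 2(p + 46) = 282 - 2p.
282 - 2p = -825 + 9p gives seller price ps = 1107/11; buyers pay pb = 1107/11 + 46 = 1613/11.
New quantity: q = 374 − 2(1613/11) = 888/11.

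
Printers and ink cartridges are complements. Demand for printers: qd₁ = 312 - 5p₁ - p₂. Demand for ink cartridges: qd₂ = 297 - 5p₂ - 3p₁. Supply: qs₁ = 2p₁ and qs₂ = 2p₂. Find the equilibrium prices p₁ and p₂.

p₁ = 1887/46, p₂ = 1143/46

Market 1: 312 - 5p₁ - p₂ = 2p₁ → 7p₁ + p₂ = 312.
Market 2: 7p₂ + 3p₁ = 297.
Eliminating p₂: 7×(1) − 1×(2) gives 46p₁ = 1887, so p₁ = 1887/46.
Back-substitute into (2): p₂ = (297 − 3×1887/46) / 7 = 1143/46.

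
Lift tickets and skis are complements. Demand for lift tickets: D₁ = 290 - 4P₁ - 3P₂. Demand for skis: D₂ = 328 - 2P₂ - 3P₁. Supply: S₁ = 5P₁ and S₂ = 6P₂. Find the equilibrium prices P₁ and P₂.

Market 1: 290 - 4P₁ - 3P₂ = 5P₁ → 9P₁ + 3P₂ = 290.
Market 2: 8P₂ + 3P₁ = 328.
Eliminating P₂: 8×(1) − 3×(2) gives 63P₁ = 1336, so P₁ = 1336/63.
Back-substitute into (2): P₂ = (328 − 3×1336/63) / 8 = 694/21.

P₁ = 1336/63, P₂ = 694/21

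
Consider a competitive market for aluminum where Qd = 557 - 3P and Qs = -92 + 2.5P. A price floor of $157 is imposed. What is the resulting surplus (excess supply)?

Equilibrium price would be P* = 118, so the floor at 157 binds.
At P = 157: Qd = 86, Qs = 300.5.
Surplus = 300.5 − 86 = 214.5.

Surplus = 214.5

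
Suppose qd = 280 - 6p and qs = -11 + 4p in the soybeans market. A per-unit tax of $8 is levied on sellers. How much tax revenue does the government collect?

Pre-tax equilibrium: p* = 29.1, q* = 105.4.
Tax on sellers shifts supply to qs = -11 + 4(p − 8) = -43 + 4p.
280 - 6p = -43 + 4p gives buyer price pb = 32.3; sellers receive ps = 32.3 − 8 = 24.3.
New quantity: q = 280 − 6(32.3) = 86.2.
Revenue = 8 × 86.2 = 689.6.

Tax revenue = 689.6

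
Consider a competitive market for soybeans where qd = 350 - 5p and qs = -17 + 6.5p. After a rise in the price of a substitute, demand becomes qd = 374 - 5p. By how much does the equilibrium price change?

Original equilibrium: p* = 734/23, q* = 4380/23.
New equilibrium: 374 - 5p = -17 + 6.5p, so 391 = 11.5p and p' = 34; q' = 374 − 5(34) = 204.
Change in price: 34 − 734/23 = 48/23.

Δp = 48/23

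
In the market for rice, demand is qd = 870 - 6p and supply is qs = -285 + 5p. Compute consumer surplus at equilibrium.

Equilibrium: 870 - 6p = -285 + 5p gives p* = 105, q* = 240.
Demand choke price (qd = 0): p = 145.
CS = ½(145 − 105)(240) = 4800.

Consumer surplus = 4800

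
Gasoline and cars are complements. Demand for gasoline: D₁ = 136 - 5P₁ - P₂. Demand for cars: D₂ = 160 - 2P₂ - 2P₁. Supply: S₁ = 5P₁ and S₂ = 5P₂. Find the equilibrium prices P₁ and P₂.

Market 1: 136 - 5P₁ - P₂ = 5P₁ → 10P₁ + P₂ = 136.
Market 2: 7P₂ + 2P₁ = 160.
Eliminating P₂: 7×(1) − 1×(2) gives 68P₁ = 792, so P₁ = 198/17.
Back-substitute into (2): P₂ = (160 − 2×198/17) / 7 = 332/17.

P₁ = 198/17, P₂ = 332/17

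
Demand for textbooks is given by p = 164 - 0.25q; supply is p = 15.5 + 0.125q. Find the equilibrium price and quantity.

Set the two price expressions equal: 164 - 0.25q = 15.5 + 0.125q.
148.5 = 0.375q, so q* = 396.
p* = 164 − (0.25)(396) = 65.

p* = 65, q* = 396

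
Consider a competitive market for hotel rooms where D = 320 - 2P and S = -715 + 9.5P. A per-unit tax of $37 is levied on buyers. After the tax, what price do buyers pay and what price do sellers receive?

Pre-tax equilibrium: P* = 90, Q* = 140.
Tax on buyers shifts demand to D = 320 − 2(P + 37) = 246 - 2P.
246 - 2P = -715 + 9.5P gives seller price Ps = 1922/23; buyers pay Pb = 1922/23 + 37 = 2773/23.
New quantity: Q = 320 − 2(2773/23) = 1814/23.

Buyers pay 2773/23, sellers receive 1922/23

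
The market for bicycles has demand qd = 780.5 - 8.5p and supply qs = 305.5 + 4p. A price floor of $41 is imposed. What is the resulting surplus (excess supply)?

Surplus = 37.5

Equilibrium price would be p* = 38, so the floor at 41 binds.
At p = 41: qd = 432, qs = 469.5.
Surplus = 469.5 − 432 = 37.5.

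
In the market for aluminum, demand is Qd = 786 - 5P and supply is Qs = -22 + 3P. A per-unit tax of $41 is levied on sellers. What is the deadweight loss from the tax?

Pre-tax equilibrium: P* = 101, Q* = 281.
Tax on sellers shifts supply to Qs = -22 + 3(P − 41) = -145 + 3P.
786 - 5P = -145 + 3P gives buyer price Pb = 116.375; sellers receive Ps = 116.375 − 41 = 75.375.
New quantity: Q = 786 − 5(116.375) = 204.125.
DWL = ½ × 41 × (281 − 204.125) = 1575.9375.

Deadweight loss = 1575.9375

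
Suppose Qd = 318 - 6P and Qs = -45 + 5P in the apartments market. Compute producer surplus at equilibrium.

Producer surplus = 1440

Equilibrium: 318 - 6P = -45 + 5P gives P* = 33, Q* = 120.
Supply starts at P = 9 (where Qs = 0).
PS = ½(33 − 9)(120) = 1440.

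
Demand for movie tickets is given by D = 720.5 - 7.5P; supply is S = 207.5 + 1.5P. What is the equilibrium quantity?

Q* = 293

Set D = S: 720.5 - 7.5P = 207.5 + 1.5P.
513 = 9P, so P* = 57.
Q* = 720.5 − 7.5(57) = 293.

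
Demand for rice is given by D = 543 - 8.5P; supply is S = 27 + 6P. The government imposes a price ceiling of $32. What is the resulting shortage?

Equilibrium price would be P* = 1032/29, so the ceiling at 32 binds.
At P = 32: D = 543 − 8.5(32) = 271, S = 27 + 6(32) = 219.
Shortage = 271 − 219 = 52.

Shortage = 52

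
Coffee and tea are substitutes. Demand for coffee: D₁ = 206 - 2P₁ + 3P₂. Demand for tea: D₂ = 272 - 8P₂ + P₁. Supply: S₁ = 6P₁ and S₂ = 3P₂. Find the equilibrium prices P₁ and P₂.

Market 1: 206 - 2P₁ + 3P₂ = 6P₁ → 8P₁ - 3P₂ = 206.
Market 2: 11P₂ - P₁ = 272.
Eliminating P₂: 11×(1) + 3×(2) gives 85P₁ = 3082, so P₁ = 3082/85.
Back-substitute into (2): P₂ = (272 + 1×3082/85) / 11 = 2382/85.

P₁ = 3082/85, P₂ = 2382/85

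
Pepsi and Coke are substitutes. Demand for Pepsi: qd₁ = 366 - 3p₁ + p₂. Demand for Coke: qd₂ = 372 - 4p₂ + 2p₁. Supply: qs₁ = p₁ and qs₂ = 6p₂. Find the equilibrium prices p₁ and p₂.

Market 1: 366 - 3p₁ + p₂ = p₁ → 4p₁ - p₂ = 366.
Market 2: 10p₂ - 2p₁ = 372.
Eliminating p₂: 10×(1) + 1×(2) gives 38p₁ = 4032, so p₁ = 2016/19.
Back-substitute into (2): p₂ = (372 + 2×2016/19) / 10 = 1110/19.

p₁ = 2016/19, p₂ = 1110/19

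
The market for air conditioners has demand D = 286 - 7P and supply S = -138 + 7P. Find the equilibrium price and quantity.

Set D = S: 286 - 7P = -138 + 7P.
424 = 14P, so P* = 212/7.
Q* = 286 − 7(212/7) = 74.

P* = 212/7, Q* = 74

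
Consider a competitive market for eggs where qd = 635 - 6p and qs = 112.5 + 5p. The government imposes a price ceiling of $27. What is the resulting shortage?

Shortage = 225.5

Equilibrium price would be p* = 47.5, so the ceiling at 27 binds.
At p = 27: qd = 635 − 6(27) = 473, qs = 112.5 + 5(27) = 247.5.
Shortage = 473 − 247.5 = 225.5.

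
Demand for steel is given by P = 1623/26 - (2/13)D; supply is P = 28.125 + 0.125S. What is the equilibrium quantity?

Set the two price expressions equal: 1623/26 - (2/13)Q = 28.125 + 0.125Q.
3567/104 = (29/104)Q, so Q* = 123.
P* = 1623/26 − (2/13)(123) = 43.5.

Q* = 123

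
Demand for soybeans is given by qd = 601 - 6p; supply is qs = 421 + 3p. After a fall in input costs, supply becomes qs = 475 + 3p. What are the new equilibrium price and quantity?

Original equilibrium: p* = 20, q* = 481.
New equilibrium: 601 - 6p = 475 + 3p, so 126 = 9p and p' = 14; q' = 601 − 6(14) = 517.

p' = 14, q' = 517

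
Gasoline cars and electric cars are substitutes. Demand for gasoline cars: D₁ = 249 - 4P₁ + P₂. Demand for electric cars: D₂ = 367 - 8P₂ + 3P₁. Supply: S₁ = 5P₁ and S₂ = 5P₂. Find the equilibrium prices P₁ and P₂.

P₁ = 1802/57, P₂ = 675/19

Market 1: 249 - 4P₁ + P₂ = 5P₁ → 9P₁ - P₂ = 249.
Market 2: 13P₂ - 3P₁ = 367.
Eliminating P₂: 13×(1) + 1×(2) gives 114P₁ = 3604, so P₁ = 1802/57.
Back-substitute into (2): P₂ = (367 + 3×1802/57) / 13 = 675/19.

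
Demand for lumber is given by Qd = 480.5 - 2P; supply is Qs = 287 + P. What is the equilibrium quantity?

Set Qd = Qs: 480.5 - 2P = 287 + P.
193.5 = 3P, so P* = 64.5.
Q* = 480.5 − 2(64.5) = 351.5.

Q* = 351.5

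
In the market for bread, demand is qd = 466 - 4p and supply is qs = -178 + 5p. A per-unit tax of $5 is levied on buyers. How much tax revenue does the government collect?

Pre-tax equilibrium: p* = 644/9, q* = 1618/9.
Tax on buyers shifts demand to qd = 466 − 4(p + 5) = 446 - 4p.
446 - 4p = -178 + 5p gives seller price ps = 208/3; buyers pay pb = 208/3 + 5 = 223/3.
New quantity: q = 466 − 4(223/3) = 506/3.
Revenue = 5 × 506/3 = 2530/3.

Tax revenue = 2530/3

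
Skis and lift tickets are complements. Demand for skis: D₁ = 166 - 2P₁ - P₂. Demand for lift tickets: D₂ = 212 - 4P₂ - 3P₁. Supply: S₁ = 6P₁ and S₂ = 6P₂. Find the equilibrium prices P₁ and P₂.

Market 1: 166 - 2P₁ - P₂ = 6P₁ → 8P₁ + P₂ = 166.
Market 2: 10P₂ + 3P₁ = 212.
Eliminating P₂: 10×(1) − 1×(2) gives 77P₁ = 1448, so P₁ = 1448/77.
Back-substitute into (2): P₂ = (212 − 3×1448/77) / 10 = 1198/77.

P₁ = 1448/77, P₂ = 1198/77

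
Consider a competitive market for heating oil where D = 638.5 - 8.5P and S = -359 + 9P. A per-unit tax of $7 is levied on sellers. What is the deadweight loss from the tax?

Deadweight loss = 107.1

Pre-tax equilibrium: P* = 57, Q* = 154.
Tax on sellers shifts supply to S = -359 + 9(P − 7) = -422 + 9P.
638.5 - 8.5P = -422 + 9P gives buyer price Pb = 60.6; sellers receive Ps = 60.6 − 7 = 53.6.
New quantity: Q = 638.5 − 8.5(60.6) = 123.4.
DWL = ½ × 7 × (154 − 123.4) = 107.1.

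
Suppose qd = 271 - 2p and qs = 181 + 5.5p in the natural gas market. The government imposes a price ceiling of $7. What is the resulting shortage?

Equilibrium price would be p* = 12, so the ceiling at 7 binds.
At p = 7: qd = 271 − 2(7) = 257, qs = 181 + 5.5(7) = 219.5.
Shortage = 257 − 219.5 = 37.5.

Shortage = 37.5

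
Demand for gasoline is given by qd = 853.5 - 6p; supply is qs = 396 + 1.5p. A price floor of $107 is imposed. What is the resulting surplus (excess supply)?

Equilibrium price would be p* = 61, so the floor at 107 binds.
At p = 107: qd = 211.5, qs = 556.5.
Surplus = 556.5 − 211.5 = 345.

Surplus = 345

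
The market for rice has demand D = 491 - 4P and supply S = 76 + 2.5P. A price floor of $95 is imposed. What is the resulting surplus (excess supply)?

Equilibrium price would be P* = 830/13, so the floor at 95 binds.
At P = 95: D = 111, S = 313.5.
Surplus = 313.5 − 111 = 202.5.

Surplus = 202.5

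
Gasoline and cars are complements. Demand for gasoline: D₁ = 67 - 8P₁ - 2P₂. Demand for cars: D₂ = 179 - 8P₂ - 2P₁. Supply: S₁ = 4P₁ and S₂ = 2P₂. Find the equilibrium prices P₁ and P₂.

Market 1: 67 - 8P₁ - 2P₂ = 4P₁ → 12P₁ + 2P₂ = 67.
Market 2: 10P₂ + 2P₁ = 179.
Eliminating P₂: 10×(1) − 2×(2) gives 116P₁ = 312, so P₁ = 78/29.
Back-substitute into (2): P₂ = (179 − 2×78/29) / 10 = 1007/58.

P₁ = 78/29, P₂ = 1007/58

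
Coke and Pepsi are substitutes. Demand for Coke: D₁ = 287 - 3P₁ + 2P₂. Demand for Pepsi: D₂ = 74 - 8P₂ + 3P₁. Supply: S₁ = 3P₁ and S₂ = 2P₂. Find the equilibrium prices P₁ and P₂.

P₁ = 503/9, P₂ = 145/6

Market 1: 287 - 3P₁ + 2P₂ = 3P₁ → 6P₁ - 2P₂ = 287.
Market 2: 10P₂ - 3P₁ = 74.
Eliminating P₂: 10×(1) + 2×(2) gives 54P₁ = 3018, so P₁ = 503/9.
Back-substitute into (2): P₂ = (74 + 3×503/9) / 10 = 145/6.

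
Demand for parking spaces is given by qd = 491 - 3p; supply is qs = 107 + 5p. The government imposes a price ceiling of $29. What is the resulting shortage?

Equilibrium price would be p* = 48, so the ceiling at 29 binds.
At p = 29: qd = 491 − 3(29) = 404, qs = 107 + 5(29) = 252.
Shortage = 404 − 252 = 152.

Shortage = 152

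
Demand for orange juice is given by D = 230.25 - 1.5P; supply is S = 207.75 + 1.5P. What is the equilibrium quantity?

Set D = S: 230.25 - 1.5P = 207.75 + 1.5P.
22.5 = 3P, so P* = 7.5.
Q* = 230.25 − 1.5(7.5) = 219.

Q* = 219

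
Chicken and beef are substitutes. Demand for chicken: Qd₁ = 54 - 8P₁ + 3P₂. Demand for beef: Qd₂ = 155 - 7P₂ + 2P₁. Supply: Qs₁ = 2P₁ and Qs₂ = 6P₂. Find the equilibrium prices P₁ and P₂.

Market 1: 54 - 8P₁ + 3P₂ = 2P₁ → 10P₁ - 3P₂ = 54.
Market 2: 13P₂ - 2P₁ = 155.
Eliminating P₂: 13×(1) + 3×(2) gives 124P₁ = 1167, so P₁ = 1167/124.
Back-substitute into (2): P₂ = (155 + 2×1167/124) / 13 = 829/62.

P₁ = 1167/124, P₂ = 829/62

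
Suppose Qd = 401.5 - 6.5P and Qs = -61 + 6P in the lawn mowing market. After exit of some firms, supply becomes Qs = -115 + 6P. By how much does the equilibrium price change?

Original equilibrium: P* = 37, Q* = 161.
New equilibrium: 401.5 - 6.5P = -115 + 6P, so 516.5 = 12.5P and P' = 41.32; Q' = 401.5 − 6.5(41.32) = 132.92.
Change in price: 41.32 − 37 = 4.32.

ΔP = 4.32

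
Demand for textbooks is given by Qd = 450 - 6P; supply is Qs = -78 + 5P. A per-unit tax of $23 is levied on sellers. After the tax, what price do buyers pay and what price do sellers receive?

Buyers pay 643/11, sellers receive 390/11

Pre-tax equilibrium: P* = 48, Q* = 162.
Tax on sellers shifts supply to Qs = -78 + 5(P − 23) = -193 + 5P.
450 - 6P = -193 + 5P gives buyer price Pb = 643/11; sellers receive Ps = 643/11 − 23 = 390/11.
New quantity: Q = 450 − 6(643/11) = 1092/11.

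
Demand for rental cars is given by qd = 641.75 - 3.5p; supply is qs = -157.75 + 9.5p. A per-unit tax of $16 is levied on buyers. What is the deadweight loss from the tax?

Deadweight loss = 4256/13

Pre-tax equilibrium: p* = 61.5, q* = 426.5.
Tax on buyers shifts demand to qd = 641.75 − 3.5(p + 16) = 585.75 - 3.5p.
585.75 - 3.5p = -157.75 + 9.5p gives seller price ps = 1487/26; buyers pay pb = 1487/26 + 16 = 1903/26.
New quantity: q = 641.75 − 3.5(1903/26) = 10025/26.
DWL = ½ × 16 × (426.5 − 10025/26) = 4256/13.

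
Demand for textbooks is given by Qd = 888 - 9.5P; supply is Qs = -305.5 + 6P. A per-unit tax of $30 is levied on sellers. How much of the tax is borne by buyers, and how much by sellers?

Buyers bear 360/31, sellers bear 570/31

Pre-tax equilibrium: P* = 77, Q* = 156.5.
Tax on sellers shifts supply to Qs = -305.5 + 6(P − 30) = -485.5 + 6P.
888 - 9.5P = -485.5 + 6P gives buyer price Pb = 2747/31; sellers receive Ps = 2747/31 − 30 = 1817/31.
New quantity: Q = 888 − 9.5(2747/31) = 2863/62.
Buyer burden = 2747/31 − 77 = 360/31; seller burden = 77 − 1817/31 = 570/31.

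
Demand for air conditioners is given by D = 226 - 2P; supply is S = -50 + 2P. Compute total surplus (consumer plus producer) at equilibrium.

Equilibrium: 226 - 2P = -50 + 2P gives P* = 69, Q* = 88.
Demand choke price: P = 113; supply starts at P = 25.
CS = ½(113 − 69)(88) = 1936; PS = ½(69 − 25)(88) = 1936.

Total surplus = 3872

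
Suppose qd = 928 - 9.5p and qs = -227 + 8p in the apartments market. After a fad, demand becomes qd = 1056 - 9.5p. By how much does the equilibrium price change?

Δp = 256/35

Original equilibrium: p* = 66, q* = 301.
New equilibrium: 1056 - 9.5p = -227 + 8p, so 1283 = 17.5p and p' = 2566/35; q' = 1056 − 9.5(2566/35) = 12583/35.
Change in price: 2566/35 − 66 = 256/35.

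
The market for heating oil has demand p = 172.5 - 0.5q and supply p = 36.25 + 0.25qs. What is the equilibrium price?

Set the two price expressions equal: 172.5 - 0.5q = 36.25 + 0.25q.
136.25 = 0.75q, so q* = 545/3.
p* = 172.5 − (0.5)(545/3) = 245/3.

p* = 245/3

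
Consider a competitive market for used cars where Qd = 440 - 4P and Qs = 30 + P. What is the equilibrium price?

Set Qd = Qs: 440 - 4P = 30 + P.
410 = 5P, so P* = 82.
Q* = 440 − 4(82) = 112.

P* = 82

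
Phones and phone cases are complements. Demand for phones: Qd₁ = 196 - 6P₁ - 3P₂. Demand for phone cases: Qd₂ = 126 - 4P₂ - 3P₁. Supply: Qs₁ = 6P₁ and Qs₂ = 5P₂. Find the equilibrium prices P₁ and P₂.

P₁ = 14, P₂ = 28/3

Market 1: 196 - 6P₁ - 3P₂ = 6P₁ → 12P₁ + 3P₂ = 196.
Market 2: 9P₂ + 3P₁ = 126.
Eliminating P₂: 9×(1) − 3×(2) gives 99P₁ = 1386, so P₁ = 14.
Back-substitute into (2): P₂ = (126 − 3×14) / 9 = 28/3.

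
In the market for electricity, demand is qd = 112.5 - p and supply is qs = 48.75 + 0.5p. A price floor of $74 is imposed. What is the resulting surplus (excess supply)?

Surplus = 47.25

Equilibrium price would be p* = 42.5, so the floor at 74 binds.
At p = 74: qd = 38.5, qs = 85.75.
Surplus = 85.75 − 38.5 = 47.25.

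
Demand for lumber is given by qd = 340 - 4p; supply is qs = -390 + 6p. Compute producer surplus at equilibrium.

Producer surplus = 192

Equilibrium: 340 - 4p = -390 + 6p gives p* = 73, q* = 48.
Supply starts at p = 65 (where qs = 0).
PS = ½(73 − 65)(48) = 192.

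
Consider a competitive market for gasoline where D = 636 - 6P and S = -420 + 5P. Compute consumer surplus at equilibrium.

Consumer surplus = 300

Equilibrium: 636 - 6P = -420 + 5P gives P* = 96, Q* = 60.
Demand choke price (D = 0): P = 106.
CS = ½(106 − 96)(60) = 300.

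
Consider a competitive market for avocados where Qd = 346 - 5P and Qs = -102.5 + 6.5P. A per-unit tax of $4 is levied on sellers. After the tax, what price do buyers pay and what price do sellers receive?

Pre-tax equilibrium: P* = 39, Q* = 151.
Tax on sellers shifts supply to Qs = -102.5 + 6.5(P − 4) = -128.5 + 6.5P.
346 - 5P = -128.5 + 6.5P gives buyer price Pb = 949/23; sellers receive Ps = 949/23 − 4 = 857/23.
New quantity: Q = 346 − 5(949/23) = 3213/23.

Buyers pay 949/23, sellers receive 857/23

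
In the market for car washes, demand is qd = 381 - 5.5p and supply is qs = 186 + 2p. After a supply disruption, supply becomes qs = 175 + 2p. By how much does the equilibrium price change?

Original equilibrium: p* = 26, q* = 238.
New equilibrium: 381 - 5.5p = 175 + 2p, so 206 = 7.5p and p' = 412/15; q' = 381 − 5.5(412/15) = 3449/15.
Change in price: 412/15 − 26 = 22/15.

Δp = 22/15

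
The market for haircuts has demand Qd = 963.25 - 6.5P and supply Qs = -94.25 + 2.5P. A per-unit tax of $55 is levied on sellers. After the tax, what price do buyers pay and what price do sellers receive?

Pre-tax equilibrium: P* = 117.5, Q* = 199.5.
Tax on sellers shifts supply to Qs = -94.25 + 2.5(P − 55) = -231.75 + 2.5P.
963.25 - 6.5P = -231.75 + 2.5P gives buyer price Pb = 1195/9; sellers receive Ps = 1195/9 − 55 = 700/9.
New quantity: Q = 963.25 − 6.5(1195/9) = 3607/36.

Buyers pay 1195/9, sellers receive 700/9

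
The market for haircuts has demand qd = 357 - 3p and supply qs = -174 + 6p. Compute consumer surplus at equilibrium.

Consumer surplus = 5400

Equilibrium: 357 - 3p = -174 + 6p gives p* = 59, q* = 180.
Demand choke price (qd = 0): p = 119.
CS = ½(119 − 59)(180) = 5400.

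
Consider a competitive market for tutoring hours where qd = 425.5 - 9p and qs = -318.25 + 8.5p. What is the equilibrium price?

Set qd = qs: 425.5 - 9p = -318.25 + 8.5p.
743.75 = 17.5p, so p* = 42.5.
q* = 425.5 − 9(42.5) = 43.

p* = 42.5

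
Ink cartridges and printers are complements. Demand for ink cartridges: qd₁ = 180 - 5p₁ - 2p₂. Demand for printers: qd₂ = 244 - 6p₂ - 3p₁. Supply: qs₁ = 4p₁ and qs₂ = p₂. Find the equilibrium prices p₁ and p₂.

p₁ = 772/57, p₂ = 552/19

Market 1: 180 - 5p₁ - 2p₂ = 4p₁ → 9p₁ + 2p₂ = 180.
Market 2: 7p₂ + 3p₁ = 244.
Eliminating p₂: 7×(1) − 2×(2) gives 57p₁ = 772, so p₁ = 772/57.
Back-substitute into (2): p₂ = (244 − 3×772/57) / 7 = 552/19.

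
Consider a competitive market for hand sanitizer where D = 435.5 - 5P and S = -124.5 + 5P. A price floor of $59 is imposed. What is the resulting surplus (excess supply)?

Equilibrium price would be P* = 56, so the floor at 59 binds.
At P = 59: D = 140.5, S = 170.5.
Surplus = 170.5 − 140.5 = 30.

Surplus = 30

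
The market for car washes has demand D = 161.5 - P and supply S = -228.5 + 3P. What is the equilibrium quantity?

Q* = 64

Set D = S: 161.5 - P = -228.5 + 3P.
390 = 4P, so P* = 97.5.
Q* = 161.5 − 1(97.5) = 64.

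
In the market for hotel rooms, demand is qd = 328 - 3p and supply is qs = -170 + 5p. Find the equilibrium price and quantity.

p* = 62.25, q* = 141.25

Set qd = qs: 328 - 3p = -170 + 5p.
498 = 8p, so p* = 62.25.
q* = 328 − 3(62.25) = 141.25.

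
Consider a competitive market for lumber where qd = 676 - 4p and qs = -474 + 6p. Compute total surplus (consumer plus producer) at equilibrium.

Total surplus = 9720

Equilibrium: 676 - 4p = -474 + 6p gives p* = 115, q* = 216.
Demand choke price: p = 169; supply starts at p = 79.
CS = ½(169 − 115)(216) = 5832; PS = ½(115 − 79)(216) = 3888.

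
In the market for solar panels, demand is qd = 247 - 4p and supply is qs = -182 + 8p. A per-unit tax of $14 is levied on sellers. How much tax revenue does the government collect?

Pre-tax equilibrium: p* = 35.75, q* = 104.
Tax on sellers shifts supply to qs = -182 + 8(p − 14) = -294 + 8p.
247 - 4p = -294 + 8p gives buyer price pb = 541/12; sellers receive ps = 541/12 − 14 = 373/12.
New quantity: q = 247 − 4(541/12) = 200/3.
Revenue = 14 × 200/3 = 2800/3.

Tax revenue = 2800/3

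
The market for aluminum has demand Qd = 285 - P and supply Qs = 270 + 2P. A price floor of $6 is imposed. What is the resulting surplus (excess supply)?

Surplus = 3

Equilibrium price would be P* = 5, so the floor at 6 binds.
At P = 6: Qd = 279, Qs = 282.
Surplus = 282 − 279 = 3.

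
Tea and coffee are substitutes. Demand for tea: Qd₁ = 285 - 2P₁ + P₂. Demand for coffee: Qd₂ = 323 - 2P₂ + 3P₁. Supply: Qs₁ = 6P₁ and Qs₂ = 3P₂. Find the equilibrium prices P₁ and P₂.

P₁ = 1748/37, P₂ = 3439/37

Market 1: 285 - 2P₁ + P₂ = 6P₁ → 8P₁ - P₂ = 285.
Market 2: 5P₂ - 3P₁ = 323.
Eliminating P₂: 5×(1) + 1×(2) gives 37P₁ = 1748, so P₁ = 1748/37.
Back-substitute into (2): P₂ = (323 + 3×1748/37) / 5 = 3439/37.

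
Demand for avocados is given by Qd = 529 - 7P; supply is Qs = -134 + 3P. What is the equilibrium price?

P* = 66.3

Set Qd = Qs: 529 - 7P = -134 + 3P.
663 = 10P, so P* = 66.3.
Q* = 529 − 7(66.3) = 64.9.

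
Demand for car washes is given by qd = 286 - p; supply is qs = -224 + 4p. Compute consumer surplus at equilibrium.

Equilibrium: 286 - p = -224 + 4p gives p* = 102, q* = 184.
Demand choke price (qd = 0): p = 286.
CS = ½(286 − 102)(184) = 16928.

Consumer surplus = 16928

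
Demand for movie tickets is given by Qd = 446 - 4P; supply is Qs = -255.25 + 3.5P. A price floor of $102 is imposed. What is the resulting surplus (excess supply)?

Surplus = 63.75

Equilibrium price would be P* = 93.5, so the floor at 102 binds.
At P = 102: Qd = 38, Qs = 101.75.
Surplus = 101.75 − 38 = 63.75.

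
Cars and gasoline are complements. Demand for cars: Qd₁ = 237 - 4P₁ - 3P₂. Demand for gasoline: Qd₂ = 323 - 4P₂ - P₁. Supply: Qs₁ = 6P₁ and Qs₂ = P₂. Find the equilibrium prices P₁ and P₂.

Market 1: 237 - 4P₁ - 3P₂ = 6P₁ → 10P₁ + 3P₂ = 237.
Market 2: 5P₂ + P₁ = 323.
Eliminating P₂: 5×(1) − 3×(2) gives 47P₁ = 216, so P₁ = 216/47.
Back-substitute into (2): P₂ = (323 − 1×216/47) / 5 = 2993/47.

P₁ = 216/47, P₂ = 2993/47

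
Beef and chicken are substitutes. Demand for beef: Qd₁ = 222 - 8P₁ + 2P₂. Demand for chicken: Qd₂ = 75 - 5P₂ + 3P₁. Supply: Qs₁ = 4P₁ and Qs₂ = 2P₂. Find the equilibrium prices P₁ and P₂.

Market 1: 222 - 8P₁ + 2P₂ = 4P₁ → 12P₁ - 2P₂ = 222.
Market 2: 7P₂ - 3P₁ = 75.
Eliminating P₂: 7×(1) + 2×(2) gives 78P₁ = 1704, so P₁ = 284/13.
Back-substitute into (2): P₂ = (75 + 3×284/13) / 7 = 261/13.

P₁ = 284/13, P₂ = 261/13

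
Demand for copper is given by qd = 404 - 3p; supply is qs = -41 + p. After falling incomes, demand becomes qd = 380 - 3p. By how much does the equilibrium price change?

Δp = -6

Original equilibrium: p* = 111.25, q* = 70.25.
New equilibrium: 380 - 3p = -41 + p, so 421 = 4p and p' = 105.25; q' = 380 − 3(105.25) = 64.25.
Change in price: 105.25 − 111.25 = -6.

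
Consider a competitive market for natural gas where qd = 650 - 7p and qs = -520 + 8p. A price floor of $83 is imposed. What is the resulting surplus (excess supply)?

Equilibrium price would be p* = 78, so the floor at 83 binds.
At p = 83: qd = 69, qs = 144.
Surplus = 144 − 69 = 75.

Surplus = 75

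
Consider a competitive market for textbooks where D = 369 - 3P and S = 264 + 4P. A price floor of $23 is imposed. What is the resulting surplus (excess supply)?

Surplus = 56

Equilibrium price would be P* = 15, so the floor at 23 binds.
At P = 23: D = 300, S = 356.
Surplus = 356 − 300 = 56.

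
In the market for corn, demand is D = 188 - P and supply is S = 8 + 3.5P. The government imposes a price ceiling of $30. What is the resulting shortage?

Equilibrium price would be P* = 40, so the ceiling at 30 binds.
At P = 30: D = 188 − 1(30) = 158, S = 8 + 3.5(30) = 113.
Shortage = 158 − 113 = 45.

Shortage = 45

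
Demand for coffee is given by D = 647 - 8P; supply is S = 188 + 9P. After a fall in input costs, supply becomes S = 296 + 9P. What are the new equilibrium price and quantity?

Original equilibrium: P* = 27, Q* = 431.
New equilibrium: 647 - 8P = 296 + 9P, so 351 = 17P and P' = 351/17; Q' = 647 − 8(351/17) = 8191/17.

P' = 351/17, Q' = 8191/17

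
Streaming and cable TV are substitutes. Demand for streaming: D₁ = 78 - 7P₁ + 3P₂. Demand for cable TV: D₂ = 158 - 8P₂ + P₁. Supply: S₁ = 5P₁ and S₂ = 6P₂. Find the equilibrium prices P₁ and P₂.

P₁ = 522/55, P₂ = 658/55

Market 1: 78 - 7P₁ + 3P₂ = 5P₁ → 12P₁ - 3P₂ = 78.
Market 2: 14P₂ - P₁ = 158.
Eliminating P₂: 14×(1) + 3×(2) gives 165P₁ = 1566, so P₁ = 522/55.
Back-substitute into (2): P₂ = (158 + 1×522/55) / 14 = 658/55.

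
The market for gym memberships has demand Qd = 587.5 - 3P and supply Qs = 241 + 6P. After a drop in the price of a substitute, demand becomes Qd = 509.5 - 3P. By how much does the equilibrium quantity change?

ΔQ = -52

Original equilibrium: P* = 38.5, Q* = 472.
New equilibrium: 509.5 - 3P = 241 + 6P, so 268.5 = 9P and P' = 179/6; Q' = 509.5 − 3(179/6) = 420.
Change in quantity: 420 − 472 = -52.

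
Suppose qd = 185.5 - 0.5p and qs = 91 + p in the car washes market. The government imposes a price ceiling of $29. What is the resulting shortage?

Shortage = 51

Equilibrium price would be p* = 63, so the ceiling at 29 binds.
At p = 29: qd = 185.5 − 0.5(29) = 171, qs = 91 + 1(29) = 120.
Shortage = 171 − 120 = 51.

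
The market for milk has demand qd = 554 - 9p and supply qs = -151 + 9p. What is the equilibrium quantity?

q* = 201.5

Set qd = qs: 554 - 9p = -151 + 9p.
705 = 18p, so p* = 235/6.
q* = 554 − 9(235/6) = 201.5.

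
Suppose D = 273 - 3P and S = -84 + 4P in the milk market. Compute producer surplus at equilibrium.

Equilibrium: 273 - 3P = -84 + 4P gives P* = 51, Q* = 120.
Supply starts at P = 21 (where S = 0).
PS = ½(51 − 21)(120) = 1800.

Producer surplus = 1800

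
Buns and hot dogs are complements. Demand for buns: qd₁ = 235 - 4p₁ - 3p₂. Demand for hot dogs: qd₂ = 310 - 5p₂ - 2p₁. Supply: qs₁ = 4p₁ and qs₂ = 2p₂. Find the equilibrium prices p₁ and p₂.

p₁ = 14.3, p₂ = 40.2

Market 1: 235 - 4p₁ - 3p₂ = 4p₁ → 8p₁ + 3p₂ = 235.
Market 2: 7p₂ + 2p₁ = 310.
Eliminating p₂: 7×(1) − 3×(2) gives 50p₁ = 715, so p₁ = 14.3.
Back-substitute into (2): p₂ = (310 − 2×14.3) / 7 = 40.2.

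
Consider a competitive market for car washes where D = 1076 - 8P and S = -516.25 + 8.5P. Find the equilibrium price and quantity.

Set D = S: 1076 - 8P = -516.25 + 8.5P.
1592.25 = 16.5P, so P* = 96.5.
Q* = 1076 − 8(96.5) = 304.

P* = 96.5, Q* = 304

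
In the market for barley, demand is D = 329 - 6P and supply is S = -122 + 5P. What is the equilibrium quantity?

Set D = S: 329 - 6P = -122 + 5P.
451 = 11P, so P* = 41.
Q* = 329 − 6(41) = 83.

Q* = 83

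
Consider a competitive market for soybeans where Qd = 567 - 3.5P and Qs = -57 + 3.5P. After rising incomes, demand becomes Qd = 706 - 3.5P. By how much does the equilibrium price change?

ΔP = 139/7

Original equilibrium: P* = 624/7, Q* = 255.
New equilibrium: 706 - 3.5P = -57 + 3.5P, so 763 = 7P and P' = 109; Q' = 706 − 3.5(109) = 324.5.
Change in price: 109 − 624/7 = 139/7.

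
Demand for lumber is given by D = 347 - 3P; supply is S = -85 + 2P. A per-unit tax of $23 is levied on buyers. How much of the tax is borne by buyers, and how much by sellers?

Pre-tax equilibrium: P* = 86.4, Q* = 87.8.
Tax on buyers shifts demand to D = 347 − 3(P + 23) = 278 - 3P.
278 - 3P = -85 + 2P gives seller price Ps = 72.6; buyers pay Pb = 72.6 + 23 = 95.6.
New quantity: Q = 347 − 3(95.6) = 60.2.
Buyer burden = 95.6 − 86.4 = 9.2; seller burden = 86.4 − 72.6 = 13.8.

Buyers bear $9.2, sellers bear $13.8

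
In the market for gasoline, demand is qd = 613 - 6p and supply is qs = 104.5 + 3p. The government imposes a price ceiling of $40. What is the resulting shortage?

Equilibrium price would be p* = 56.5, so the ceiling at 40 binds.
At p = 40: qd = 613 − 6(40) = 373, qs = 104.5 + 3(40) = 224.5.
Shortage = 373 − 224.5 = 148.5.

Shortage = 148.5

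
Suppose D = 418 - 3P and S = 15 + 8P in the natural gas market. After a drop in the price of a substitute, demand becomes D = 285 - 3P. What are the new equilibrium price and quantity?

P' = 270/11, Q' = 2325/11

Original equilibrium: P* = 403/11, Q* = 3389/11.
New equilibrium: 285 - 3P = 15 + 8P, so 270 = 11P and P' = 270/11; Q' = 285 − 3(270/11) = 2325/11.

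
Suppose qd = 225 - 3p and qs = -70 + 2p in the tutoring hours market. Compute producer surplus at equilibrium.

Equilibrium: 225 - 3p = -70 + 2p gives p* = 59, q* = 48.
Supply starts at p = 35 (where qs = 0).
PS = ½(59 − 35)(48) = 576.

Producer surplus = 576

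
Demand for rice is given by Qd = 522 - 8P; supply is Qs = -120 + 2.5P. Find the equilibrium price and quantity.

P* = 428/7, Q* = 230/7

Set Qd = Qs: 522 - 8P = -120 + 2.5P.
642 = 10.5P, so P* = 428/7.
Q* = 522 − 8(428/7) = 230/7.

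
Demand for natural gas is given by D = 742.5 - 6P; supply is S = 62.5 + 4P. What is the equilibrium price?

P* = 68

Set D = S: 742.5 - 6P = 62.5 + 4P.
680 = 10P, so P* = 68.
Q* = 742.5 − 6(68) = 334.5.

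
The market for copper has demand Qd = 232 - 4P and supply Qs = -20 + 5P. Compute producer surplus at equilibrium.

Equilibrium: 232 - 4P = -20 + 5P gives P* = 28, Q* = 120.
Supply starts at P = 4 (where Qs = 0).
PS = ½(28 − 4)(120) = 1440.

Producer surplus = 1440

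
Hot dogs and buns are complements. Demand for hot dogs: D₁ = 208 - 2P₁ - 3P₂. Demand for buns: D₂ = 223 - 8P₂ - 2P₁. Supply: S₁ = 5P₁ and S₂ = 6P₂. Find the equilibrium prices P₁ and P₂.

P₁ = 2243/92, P₂ = 1145/92

Market 1: 208 - 2P₁ - 3P₂ = 5P₁ → 7P₁ + 3P₂ = 208.
Market 2: 14P₂ + 2P₁ = 223.
Eliminating P₂: 14×(1) − 3×(2) gives 92P₁ = 2243, so P₁ = 2243/92.
Back-substitute into (2): P₂ = (223 − 2×2243/92) / 14 = 1145/92.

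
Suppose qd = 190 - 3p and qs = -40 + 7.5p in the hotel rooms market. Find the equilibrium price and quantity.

p* = 460/21, q* = 870/7

Set qd = qs: 190 - 3p = -40 + 7.5p.
230 = 10.5p, so p* = 460/21.
q* = 190 − 3(460/21) = 870/7.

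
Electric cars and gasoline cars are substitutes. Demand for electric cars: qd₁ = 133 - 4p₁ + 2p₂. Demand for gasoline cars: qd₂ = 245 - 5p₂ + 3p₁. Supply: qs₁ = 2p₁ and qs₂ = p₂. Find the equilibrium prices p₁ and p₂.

p₁ = 644/15, p₂ = 62.3

Market 1: 133 - 4p₁ + 2p₂ = 2p₁ → 6p₁ - 2p₂ = 133.
Market 2: 6p₂ - 3p₁ = 245.
Eliminating p₂: 6×(1) + 2×(2) gives 30p₁ = 1288, so p₁ = 644/15.
Back-substitute into (2): p₂ = (245 + 3×644/15) / 6 = 62.3.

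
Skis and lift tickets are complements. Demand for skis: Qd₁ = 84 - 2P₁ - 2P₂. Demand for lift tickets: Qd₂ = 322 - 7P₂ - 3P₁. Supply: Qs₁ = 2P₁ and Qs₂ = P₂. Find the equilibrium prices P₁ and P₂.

Market 1: 84 - 2P₁ - 2P₂ = 2P₁ → 4P₁ + 2P₂ = 84.
Market 2: 8P₂ + 3P₁ = 322.
Eliminating P₂: 8×(1) − 2×(2) gives 26P₁ = 28, so P₁ = 14/13.
Back-substitute into (2): P₂ = (322 − 3×14/13) / 8 = 518/13.

P₁ = 14/13, P₂ = 518/13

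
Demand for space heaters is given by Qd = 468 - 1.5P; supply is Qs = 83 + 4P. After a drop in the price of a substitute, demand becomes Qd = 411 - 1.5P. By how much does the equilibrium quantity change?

Original equilibrium: P* = 70, Q* = 363.
New equilibrium: 411 - 1.5P = 83 + 4P, so 328 = 5.5P and P' = 656/11; Q' = 411 − 1.5(656/11) = 3537/11.
Change in quantity: 3537/11 − 363 = -456/11.

ΔQ = -456/11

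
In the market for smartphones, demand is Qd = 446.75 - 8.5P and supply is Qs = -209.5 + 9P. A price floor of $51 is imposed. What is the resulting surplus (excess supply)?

Equilibrium price would be P* = 37.5, so the floor at 51 binds.
At P = 51: Qd = 13.25, Qs = 249.5.
Surplus = 249.5 − 13.25 = 236.25.

Surplus = 236.25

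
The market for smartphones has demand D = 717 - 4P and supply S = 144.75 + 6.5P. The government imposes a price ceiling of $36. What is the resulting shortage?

Shortage = 194.25

Equilibrium price would be P* = 54.5, so the ceiling at 36 binds.
At P = 36: D = 717 − 4(36) = 573, S = 144.75 + 6.5(36) = 378.75.
Shortage = 573 − 378.75 = 194.25.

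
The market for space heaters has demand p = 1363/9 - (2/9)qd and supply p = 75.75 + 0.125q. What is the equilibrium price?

Set the two price expressions equal: 1363/9 - (2/9)q = 75.75 + 0.125q.
2725/36 = (25/72)q, so q* = 218.
p* = 1363/9 − (2/9)(218) = 103.

p* = 103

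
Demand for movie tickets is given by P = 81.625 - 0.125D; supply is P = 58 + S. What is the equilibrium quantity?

Q* = 21

Set the two price expressions equal: 81.625 - 0.125Q = 58 + Q.
23.625 = 1.125Q, so Q* = 21.
P* = 81.625 − (0.125)(21) = 79.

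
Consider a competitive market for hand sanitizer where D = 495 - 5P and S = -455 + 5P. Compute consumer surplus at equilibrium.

Equilibrium: 495 - 5P = -455 + 5P gives P* = 95, Q* = 20.
Demand choke price (D = 0): P = 99.
CS = ½(99 − 95)(20) = 40.

Consumer surplus = 40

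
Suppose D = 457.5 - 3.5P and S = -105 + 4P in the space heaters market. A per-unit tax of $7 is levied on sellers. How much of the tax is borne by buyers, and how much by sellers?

Buyers bear 56/15, sellers bear 49/15

Pre-tax equilibrium: P* = 75, Q* = 195.
Tax on sellers shifts supply to S = -105 + 4(P − 7) = -133 + 4P.
457.5 - 3.5P = -133 + 4P gives buyer price Pb = 1181/15; sellers receive Ps = 1181/15 − 7 = 1076/15.
New quantity: Q = 457.5 − 3.5(1181/15) = 2729/15.
Buyer burden = 1181/15 − 75 = 56/15; seller burden = 75 − 1076/15 = 49/15.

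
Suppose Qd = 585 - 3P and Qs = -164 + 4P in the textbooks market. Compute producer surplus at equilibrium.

Equilibrium: 585 - 3P = -164 + 4P gives P* = 107, Q* = 264.
Supply starts at P = 41 (where Qs = 0).
PS = ½(107 − 41)(264) = 8712.

Producer surplus = 8712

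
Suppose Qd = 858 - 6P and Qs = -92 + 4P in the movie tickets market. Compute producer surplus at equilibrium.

Equilibrium: 858 - 6P = -92 + 4P gives P* = 95, Q* = 288.
Supply starts at P = 23 (where Qs = 0).
PS = ½(95 − 23)(288) = 10368.

Producer surplus = 10368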